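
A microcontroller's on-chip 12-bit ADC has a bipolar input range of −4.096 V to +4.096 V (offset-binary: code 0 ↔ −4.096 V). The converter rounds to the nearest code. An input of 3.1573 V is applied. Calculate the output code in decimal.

LSB = 8.192 V / 4096 = 2.000 mV.
(3.1573 − (−4.096)) / 0.002 = 3626.650 LSBs.
round(3626.650) = 3627.

code 3627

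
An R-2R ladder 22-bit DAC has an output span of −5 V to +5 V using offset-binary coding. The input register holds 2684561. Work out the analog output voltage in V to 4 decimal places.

1.4005 V

LSB = 10 V / 2^22 = 2.38 µV.
V_out = (−5) + 2684561 × 2.38419e-06 V = 1.40049 V.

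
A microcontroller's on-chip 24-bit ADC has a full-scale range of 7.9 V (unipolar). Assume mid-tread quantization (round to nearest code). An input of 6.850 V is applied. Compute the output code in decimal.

code 14547333

With 16777216 levels over 7.9 V, one step is 0.47 µV.
(V_in − V_low)/LSB = (6.850 − 0) / 4.70877e-07 = 14547332.861.
So the output code is 14547333.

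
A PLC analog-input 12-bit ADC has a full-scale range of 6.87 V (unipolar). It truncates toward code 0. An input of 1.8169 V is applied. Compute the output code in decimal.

LSB = 6.87 V / 4096 = 1.677 mV.
Input sits at 1083.264 steps above V_low.
So the output code is 1083.

code 1083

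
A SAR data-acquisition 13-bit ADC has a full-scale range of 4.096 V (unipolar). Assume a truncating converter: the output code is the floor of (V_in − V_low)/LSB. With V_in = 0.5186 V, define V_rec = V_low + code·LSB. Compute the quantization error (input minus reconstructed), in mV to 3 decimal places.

One LSB is 4.096 V / 8192 = 0.500 mV.
(V_in − V_low)/LSB = (0.5186 − 0)/0.0005 = 1037.2000 → code 1037 (floor).
Reconstructed: 0.5185 V.
V_in − V_rec = 0.0001 V = 0.100 mV.

0.100 mV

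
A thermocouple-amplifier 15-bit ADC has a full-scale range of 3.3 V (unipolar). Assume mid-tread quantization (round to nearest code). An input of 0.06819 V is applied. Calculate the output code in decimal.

code 677

With 32768 levels over 3.3 V, one step is 100.71 µV.
(0.06819 − 0) / 0.000100708 = 677.106 LSBs.
Round → code 677.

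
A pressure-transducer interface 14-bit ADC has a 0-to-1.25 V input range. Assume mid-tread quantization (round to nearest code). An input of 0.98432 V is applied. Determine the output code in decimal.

With 16384 levels over 1.25 V, one step is 76.29 µV.
Input sits at 12901.679 steps above V_low.
So the output code is 12902.

code 12902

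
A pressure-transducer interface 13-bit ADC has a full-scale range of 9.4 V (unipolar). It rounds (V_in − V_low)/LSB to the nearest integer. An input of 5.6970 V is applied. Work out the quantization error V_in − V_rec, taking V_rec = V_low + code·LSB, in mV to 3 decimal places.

LSB = 9.4/2^13 = 1.147 mV.
(5.6970 − 0)/0.00114746 = 4964.8749; round gives code 4965.
Code 4965 maps back to 0 + 4965×0.00114746 V = 5.6971436 V.
Error = 5.6970 − 5.6971436 = -0.000143555 V = -0.144 mV.

-0.144 mV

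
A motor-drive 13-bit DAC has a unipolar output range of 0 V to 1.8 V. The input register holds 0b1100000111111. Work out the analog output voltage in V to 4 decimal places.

LSB = 1.8 V / 2^13 = 219.73 µV.
Code 0b1100000111111 = 6207 decimal.
V_out = 0 + 6207 × 0.000219727 V = 1.36384 V.

1.3638 V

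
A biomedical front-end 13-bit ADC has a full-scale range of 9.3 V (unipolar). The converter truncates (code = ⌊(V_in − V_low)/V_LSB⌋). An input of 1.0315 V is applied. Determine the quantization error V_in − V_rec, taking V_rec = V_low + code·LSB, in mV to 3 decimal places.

0.689 mV

LSB = 9.3/2^13 = 1.135 mV.
(V_in − V_low)/LSB = (1.0315 − 0)/0.00113525 = 908.6073 → code 908 (floor).
Reconstructed: 1.0308105 V.
V_in − V_rec = 0.000689453 V = 0.689 mV.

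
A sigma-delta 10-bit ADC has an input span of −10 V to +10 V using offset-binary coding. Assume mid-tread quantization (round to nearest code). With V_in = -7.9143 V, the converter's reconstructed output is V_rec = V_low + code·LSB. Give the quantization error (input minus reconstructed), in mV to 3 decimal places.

Step size: 20 V ÷ 2^10 = 19.531 mV.
(V_in − V_low)/LSB = (-7.9143 − (−10))/0.0195312 = 106.7878 → code 107 (round).
Code 107 maps back to (−10) + 107×0.0195312 V = -7.9101562 V.
Error = -7.9143 − (−7.9101562) = -0.00414375 V = -4.144 mV.

-4.144 mV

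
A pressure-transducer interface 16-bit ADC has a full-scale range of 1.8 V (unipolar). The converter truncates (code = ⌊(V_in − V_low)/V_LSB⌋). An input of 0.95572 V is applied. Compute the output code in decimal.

LSB = 1.8 V / 65536 = 27.47 µV.
(V_in − V_low)/LSB = (0.95572 − 0) / 2.74658e-05 = 34796.703.
Floor → code 34796.

code 34796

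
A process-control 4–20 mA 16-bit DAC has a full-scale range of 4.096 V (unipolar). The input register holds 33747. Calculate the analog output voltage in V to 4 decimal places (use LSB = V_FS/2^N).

2.1092 V

LSB = 4.096 V / 2^16 = 62.50 µV.
V_out = 0 + 33747 × 6.25e-05 V = 2.10919 V.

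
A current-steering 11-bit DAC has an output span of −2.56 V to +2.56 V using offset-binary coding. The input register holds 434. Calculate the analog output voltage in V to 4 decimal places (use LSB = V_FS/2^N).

-1.4750 V

LSB = 5.12 V / 2^11 = 2.500 mV.
V_out = (−2.56) + 434 × 0.0025 V = -1.475 V.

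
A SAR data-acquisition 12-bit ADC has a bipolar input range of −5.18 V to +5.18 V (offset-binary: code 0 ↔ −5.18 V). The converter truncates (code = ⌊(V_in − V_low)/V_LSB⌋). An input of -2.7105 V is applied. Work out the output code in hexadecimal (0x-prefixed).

LSB = 10.36 V / 4096 = 2.529 mV.
Input sits at 976.358 steps above V_low.
⌊·⌋(976.358) = 976.
In hexadecimal (0x-prefixed): 0x3D0.

code 0x3D0 (decimal 976)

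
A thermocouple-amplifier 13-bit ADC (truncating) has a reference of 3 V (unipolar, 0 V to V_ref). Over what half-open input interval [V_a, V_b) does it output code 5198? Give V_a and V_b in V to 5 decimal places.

[1.90356 V, 1.90393 V)

LSB = 3/2^13 = 366.21 µV.
V_a = V_low + 5198·LSB = 1.90356 V; V_b = V_low + 5199·LSB = 1.90393 V.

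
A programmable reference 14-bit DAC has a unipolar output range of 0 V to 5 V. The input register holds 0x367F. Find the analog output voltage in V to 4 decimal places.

4.2575 V

LSB = 5 V / 2^14 = 305.18 µV.
Code 0x367F = 13951 decimal.
V_out = 0 + 13951 × 0.000305176 V = 4.25751 V.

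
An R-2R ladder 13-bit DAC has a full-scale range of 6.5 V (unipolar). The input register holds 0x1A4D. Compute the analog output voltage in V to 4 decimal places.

LSB = 6.5 V / 2^13 = 0.793 mV.
Code 0x1A4D = 6733 decimal.
V_out = 0 + 6733 × 0.000793457 V = 5.34235 V.

5.3423 V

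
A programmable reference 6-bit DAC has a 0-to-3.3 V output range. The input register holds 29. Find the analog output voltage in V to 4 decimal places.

1.4953 V

LSB = 3.3 V / 2^6 = 51.562 mV.
V_out = 0 + 29 × 0.0515625 V = 1.49531 V.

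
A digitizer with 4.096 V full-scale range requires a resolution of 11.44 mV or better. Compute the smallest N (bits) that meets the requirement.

9 bits

Number of steps required ≥ 4.096 V / 11.44 mV = 358.04.
Need 2^N ≥ 358.04; 2^8 = 256, 2^9 = 512.
Minimum N = 9.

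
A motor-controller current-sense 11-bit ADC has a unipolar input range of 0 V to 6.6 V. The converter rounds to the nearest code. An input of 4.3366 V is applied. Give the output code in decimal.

Full-scale span = 6.6 V; LSB = 6.6/2^11 = 3.223 mV.
(V_in − V_low)/LSB = (4.3366 − 0) / 0.00322266 = 1345.660.
Round → code 1346.

code 1346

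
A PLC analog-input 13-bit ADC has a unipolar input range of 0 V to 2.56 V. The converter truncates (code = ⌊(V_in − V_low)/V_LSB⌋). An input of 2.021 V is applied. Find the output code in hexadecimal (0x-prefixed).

With 8192 levels over 2.56 V, one step is 312.50 µV.
Input sits at 6467.200 steps above V_low.
⌊·⌋(6467.200) = 6467.
In hexadecimal (0x-prefixed): 0x1943.

code 0x1943 (decimal 6467)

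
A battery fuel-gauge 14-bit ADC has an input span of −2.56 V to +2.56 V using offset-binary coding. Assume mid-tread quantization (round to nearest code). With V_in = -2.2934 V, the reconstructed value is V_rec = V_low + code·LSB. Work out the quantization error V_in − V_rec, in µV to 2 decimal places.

37.50 µV

Step size: 5.12 V ÷ 2^14 = 312.50 µV.
(-2.2934 − (−2.56))/0.0003125 = 853.1200; round gives code 853.
Code 853 maps back to (−2.56) + 853×0.0003125 V = -2.2934375 V.
Difference: 3.75e-05 V → 37.50 µV.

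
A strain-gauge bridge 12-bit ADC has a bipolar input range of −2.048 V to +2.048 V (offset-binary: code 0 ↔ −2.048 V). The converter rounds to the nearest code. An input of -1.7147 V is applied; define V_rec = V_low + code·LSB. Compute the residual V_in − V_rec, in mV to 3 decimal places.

0.300 mV

Step size: 4.096 V ÷ 2^12 = 1.000 mV.
(-1.7147 − (−2.048))/0.001 = 333.3000; round gives code 333.
V_rec = (−2.048) + 333·0.001 = -1.715 V.
Error = -1.7147 − (−1.715) = 0.0003 V = 0.300 mV.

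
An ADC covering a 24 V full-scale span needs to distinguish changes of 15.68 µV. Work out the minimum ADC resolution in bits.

21 bits

Number of steps required ≥ 24 V / 15.68 µV = 1530612.24.
Need 2^N ≥ 1530612.24; 2^20 = 1048576, 2^21 = 2097152.
Minimum N = 21.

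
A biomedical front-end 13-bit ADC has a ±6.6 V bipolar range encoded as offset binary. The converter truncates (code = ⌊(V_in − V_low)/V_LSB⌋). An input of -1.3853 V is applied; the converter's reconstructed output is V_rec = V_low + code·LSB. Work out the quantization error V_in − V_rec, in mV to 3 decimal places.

LSB = 13.2/2^13 = 1.611 mV.
Scaled input = 3236.2744 LSBs, so code = 3236.
Code 3236 maps back to (−6.6) + 3236×0.00161133 V = -1.3857422 V.
Error = -1.3853 − (−1.3857422) = 0.000442187 V = 0.442 mV.

0.442 mV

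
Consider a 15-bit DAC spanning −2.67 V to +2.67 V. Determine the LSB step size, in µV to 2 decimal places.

162.96 µV

Full-scale span = 5.34 V.
LSB = 5.34 / 2^15 = 5.34 / 32768 = 0.000162964 V = 162.96 µV.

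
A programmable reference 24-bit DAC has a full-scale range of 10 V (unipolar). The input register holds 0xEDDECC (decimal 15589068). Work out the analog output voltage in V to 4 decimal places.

9.2918 V

LSB = 10 V / 2^24 = 0.60 µV.
Code 0xEDDECC = 15589068 decimal.
V_out = 0 + 15589068 × 5.96046e-07 V = 9.29181 V.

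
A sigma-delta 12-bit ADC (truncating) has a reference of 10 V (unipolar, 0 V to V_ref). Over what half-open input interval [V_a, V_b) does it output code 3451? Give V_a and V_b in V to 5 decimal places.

LSB = 10/2^12 = 2.441 mV.
V_a = V_low + 3451·LSB = 8.42529 V; V_b = V_low + 3452·LSB = 8.42773 V.

[8.42529 V, 8.42773 V)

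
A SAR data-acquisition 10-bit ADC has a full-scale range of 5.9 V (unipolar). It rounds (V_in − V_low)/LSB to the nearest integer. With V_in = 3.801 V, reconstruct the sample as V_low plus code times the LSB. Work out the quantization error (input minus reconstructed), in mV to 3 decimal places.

-1.734 mV

LSB = 5.9/2^10 = 5.762 mV.
(V_in − V_low)/LSB = (3.801 − 0)/0.00576172 = 659.6990 → code 660 (round).
Code 660 maps back to 0 + 660×0.00576172 V = 3.8027344 V.
Difference: -0.00173438 V → -1.734 mV.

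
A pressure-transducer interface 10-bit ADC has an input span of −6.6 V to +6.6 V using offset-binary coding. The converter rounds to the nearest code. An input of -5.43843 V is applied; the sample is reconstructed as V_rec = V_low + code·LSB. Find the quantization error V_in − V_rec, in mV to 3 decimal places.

1.414 mV

One LSB is 13.2 V / 1024 = 12.891 mV.
Scaled input = 90.1097 LSBs, so code = 90.
V_rec = (−6.6) + 90·0.0128906 = -5.4398437 V.
Difference: 0.00141375 V → 1.414 mV.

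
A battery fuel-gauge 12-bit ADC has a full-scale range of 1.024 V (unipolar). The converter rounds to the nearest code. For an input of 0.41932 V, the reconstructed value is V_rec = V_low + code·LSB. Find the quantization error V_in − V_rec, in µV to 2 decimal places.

Step size: 1.024 V ÷ 2^12 = 250.00 µV.
(V_in − V_low)/LSB = (0.41932 − 0)/0.00025 = 1677.2800 → code 1677 (round).
Reconstructed: 0.41925 V.
Error = 0.41932 − 0.41925 = 7e-05 V = 70.00 µV.

70.00 µV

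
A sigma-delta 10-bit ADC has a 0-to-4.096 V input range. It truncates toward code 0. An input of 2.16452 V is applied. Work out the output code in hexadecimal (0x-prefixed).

code 0x21D (decimal 541)

With 1024 levels over 4.096 V, one step is 4.000 mV.
(V_in − V_low)/LSB = (2.16452 − 0) / 0.004 = 541.130.
⌊·⌋(541.130) = 541.
In hexadecimal (0x-prefixed): 0x21D.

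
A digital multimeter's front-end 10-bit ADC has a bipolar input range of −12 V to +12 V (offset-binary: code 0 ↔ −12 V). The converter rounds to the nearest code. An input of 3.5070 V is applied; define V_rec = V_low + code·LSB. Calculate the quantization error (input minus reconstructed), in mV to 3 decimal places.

-8.625 mV

LSB = 24/2^10 = 23.438 mV.
(V_in − V_low)/LSB = (3.5070 − (−12))/0.0234375 = 661.6320 → code 662 (round).
Reconstructed: 3.515625 V.
Error = 3.5070 − 3.515625 = -0.008625 V = -8.625 mV.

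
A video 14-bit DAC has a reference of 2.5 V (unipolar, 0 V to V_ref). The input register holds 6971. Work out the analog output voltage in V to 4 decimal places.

1.0637 V

LSB = 2.5 V / 2^14 = 152.59 µV.
V_out = 0 + 6971 × 0.000152588 V = 1.06369 V.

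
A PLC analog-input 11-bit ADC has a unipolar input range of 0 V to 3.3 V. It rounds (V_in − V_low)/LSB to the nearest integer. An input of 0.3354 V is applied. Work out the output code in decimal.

LSB = 3.3 V / 2048 = 1.611 mV.
(V_in − V_low)/LSB = (0.3354 − 0) / 0.00161133 = 208.151.
Round → code 208.

code 208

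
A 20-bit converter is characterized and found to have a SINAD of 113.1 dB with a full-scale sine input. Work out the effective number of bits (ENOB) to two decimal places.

ENOB = (SINAD − 1.76) / 6.02 = (113.1 − 1.76)/6.02 = 18.495.

18.50 bits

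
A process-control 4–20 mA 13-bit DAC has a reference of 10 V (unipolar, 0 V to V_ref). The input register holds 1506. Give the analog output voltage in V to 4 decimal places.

1.8384 V

LSB = 10 V / 2^13 = 1.221 mV.
V_out = 0 + 1506 × 0.0012207 V = 1.83838 V.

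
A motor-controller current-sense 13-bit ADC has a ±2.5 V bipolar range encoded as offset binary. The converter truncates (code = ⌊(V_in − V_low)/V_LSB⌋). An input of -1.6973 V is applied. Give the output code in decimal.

code 1315

Full-scale span = 5 V; LSB = 5/2^13 = 0.610 mV.
Input sits at 1315.144 steps above V_low.
⌊·⌋(1315.144) = 1315.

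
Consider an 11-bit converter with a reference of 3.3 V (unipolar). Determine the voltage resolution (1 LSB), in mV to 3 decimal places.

1.611 mV

Full-scale span = 3.3 V.
LSB = 3.3 / 2^11 = 3.3 / 2048 = 0.00161133 V = 1.611 mV.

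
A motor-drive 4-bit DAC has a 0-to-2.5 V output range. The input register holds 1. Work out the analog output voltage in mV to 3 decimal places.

LSB = 2.5 V / 2^4 = 156.250 mV.
V_out = 0 + 1 × 0.15625 V = 0.15625 V.
= 156.250 mV.

156.250 mV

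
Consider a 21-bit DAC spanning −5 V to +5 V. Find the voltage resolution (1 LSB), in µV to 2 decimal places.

4.77 µV

Full-scale span = 10 V.
LSB = 10 / 2^21 = 10 / 2097152 = 4.76837e-06 V = 4.77 µV.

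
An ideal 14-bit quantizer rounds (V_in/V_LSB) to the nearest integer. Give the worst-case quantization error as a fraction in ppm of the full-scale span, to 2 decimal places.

30.52 ppm

Rounding → worst-case error = ½ LSB = V_FS/2^15, so 1e+06/32768 = 30.5176 ppm of full scale.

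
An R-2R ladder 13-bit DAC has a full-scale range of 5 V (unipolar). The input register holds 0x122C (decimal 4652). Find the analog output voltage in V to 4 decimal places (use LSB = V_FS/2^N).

LSB = 5 V / 2^13 = 0.610 mV.
Code 0x122C = 4652 decimal.
V_out = 0 + 4652 × 0.000610352 V = 2.83936 V.

2.8394 V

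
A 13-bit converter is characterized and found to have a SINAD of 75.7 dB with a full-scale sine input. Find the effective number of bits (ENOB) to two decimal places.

ENOB = (SINAD − 1.76) / 6.02 = (75.7 − 1.76)/6.02 = 12.282.

12.28 bits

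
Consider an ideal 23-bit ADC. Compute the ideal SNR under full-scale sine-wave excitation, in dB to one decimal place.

140.2 dB

SNR ≈ 6.02·N + 1.76 dB = 6.02·23 + 1.76 = 140.22 dB.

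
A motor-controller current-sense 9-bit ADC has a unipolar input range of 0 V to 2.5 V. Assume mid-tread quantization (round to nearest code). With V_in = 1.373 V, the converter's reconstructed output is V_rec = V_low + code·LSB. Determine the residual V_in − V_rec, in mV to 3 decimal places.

One LSB is 2.5 V / 512 = 4.883 mV.
(1.373 − 0)/0.00488281 = 281.1904; round gives code 281.
Code 281 maps back to 0 + 281×0.00488281 V = 1.3720703 V.
Difference: 0.000929687 V → 0.930 mV.

0.930 mV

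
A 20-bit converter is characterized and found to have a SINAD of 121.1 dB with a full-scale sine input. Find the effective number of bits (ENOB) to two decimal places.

ENOB = (SINAD − 1.76) / 6.02 = (121.1 − 1.76)/6.02 = 19.824.

19.82 bits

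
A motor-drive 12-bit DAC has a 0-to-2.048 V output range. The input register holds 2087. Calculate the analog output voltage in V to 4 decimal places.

LSB = 2.048 V / 2^12 = 0.500 mV.
V_out = 0 + 2087 × 0.0005 V = 1.0435 V.

1.0435 V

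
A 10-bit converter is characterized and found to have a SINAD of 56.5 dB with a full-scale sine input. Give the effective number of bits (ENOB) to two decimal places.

9.09 bits

ENOB = (SINAD − 1.76) / 6.02 = (56.5 − 1.76)/6.02 = 9.093.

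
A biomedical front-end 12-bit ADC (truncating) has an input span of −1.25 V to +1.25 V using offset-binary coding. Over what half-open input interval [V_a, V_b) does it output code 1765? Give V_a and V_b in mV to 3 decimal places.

[-172.729 mV, -172.119 mV)

LSB = 2.5/2^12 = 0.610 mV.
V_a = V_low + 1765·LSB = -0.172729 V; V_b = V_low + 1766·LSB = -0.172119 V.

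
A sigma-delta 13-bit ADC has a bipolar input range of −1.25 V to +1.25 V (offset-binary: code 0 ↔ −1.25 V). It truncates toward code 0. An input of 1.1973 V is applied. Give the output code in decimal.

LSB = 2.5 V / 8192 = 305.18 µV.
Input sits at 8019.313 steps above V_low.
Floor → code 8019.

code 8019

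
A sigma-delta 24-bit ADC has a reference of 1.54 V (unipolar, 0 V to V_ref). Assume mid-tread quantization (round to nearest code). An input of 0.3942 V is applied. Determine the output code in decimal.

With 16777216 levels over 1.54 V, one step is 0.09 µV.
(V_in − V_low)/LSB = (0.3942 − 0) / 9.17912e-08 = 4294531.524.
round(4294531.524) = 4294532.

code 4294532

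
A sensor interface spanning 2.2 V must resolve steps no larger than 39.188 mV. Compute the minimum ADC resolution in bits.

6 bits

Number of steps required ≥ 2.2 V / 39.188 mV = 56.14.
Need 2^N ≥ 56.14; 2^5 = 32, 2^6 = 64.
Minimum N = 6.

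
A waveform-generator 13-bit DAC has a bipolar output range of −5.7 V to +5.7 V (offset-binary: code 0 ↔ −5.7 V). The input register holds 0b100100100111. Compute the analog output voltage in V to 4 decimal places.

LSB = 11.4 V / 2^13 = 1.392 mV.
Code 0b100100100111 = 2343 decimal.
V_out = (−5.7) + 2343 × 0.0013916 V = -2.43948 V.

-2.4395 V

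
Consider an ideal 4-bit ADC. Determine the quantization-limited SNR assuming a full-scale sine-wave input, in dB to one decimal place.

25.8 dB

SNR ≈ 6.02·N + 1.76 dB = 6.02·4 + 1.76 = 25.84 dB.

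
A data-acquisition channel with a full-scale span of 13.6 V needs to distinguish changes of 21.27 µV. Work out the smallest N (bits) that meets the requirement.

20 bits

Number of steps required ≥ 13.6 V / 21.27 µV = 639398.21.
Need 2^N ≥ 639398.21; 2^19 = 524288, 2^20 = 1048576.
Minimum N = 20.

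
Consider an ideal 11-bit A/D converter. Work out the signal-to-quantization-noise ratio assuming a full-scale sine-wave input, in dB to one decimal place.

68.0 dB

SNR ≈ 6.02·N + 1.76 dB = 6.02·11 + 1.76 = 67.98 dB.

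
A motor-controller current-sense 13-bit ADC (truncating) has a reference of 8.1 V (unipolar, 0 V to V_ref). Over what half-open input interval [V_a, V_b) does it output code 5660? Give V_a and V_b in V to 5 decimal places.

LSB = 8.1/2^13 = 0.989 mV.
V_a = V_low + 5660·LSB = 5.59644 V; V_b = V_low + 5661·LSB = 5.59742 V.

[5.59644 V, 5.59742 V)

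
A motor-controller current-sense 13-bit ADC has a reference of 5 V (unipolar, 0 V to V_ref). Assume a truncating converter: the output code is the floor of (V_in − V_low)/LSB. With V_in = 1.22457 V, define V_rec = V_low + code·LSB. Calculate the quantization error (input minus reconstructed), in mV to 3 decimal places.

One LSB is 5 V / 8192 = 0.610 mV.
(1.22457 − 0)/0.000610352 = 2006.3355; ⌊·⌋ gives code 2006.
V_rec = 0 + 2006·0.000610352 = 1.2243652 V.
Difference: 0.000204766 V → 0.205 mV.

0.205 mV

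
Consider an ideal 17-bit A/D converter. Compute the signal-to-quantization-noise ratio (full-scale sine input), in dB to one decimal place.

104.1 dB

SNR ≈ 6.02·N + 1.76 dB = 6.02·17 + 1.76 = 104.10 dB.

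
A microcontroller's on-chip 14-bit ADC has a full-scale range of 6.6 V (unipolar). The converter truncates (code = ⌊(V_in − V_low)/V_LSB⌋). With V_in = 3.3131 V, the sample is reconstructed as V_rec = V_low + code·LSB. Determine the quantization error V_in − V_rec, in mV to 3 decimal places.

LSB = 6.6/2^14 = 402.83 µV.
(3.3131 − 0)/0.000402832 = 8224.5198; ⌊·⌋ gives code 8224.
V_rec = 0 + 8224·0.000402832 = 3.3128906 V.
Difference: 0.000209375 V → 0.209 mV.

0.209 mV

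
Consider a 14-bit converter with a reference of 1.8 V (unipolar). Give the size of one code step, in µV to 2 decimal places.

Full-scale span = 1.8 V.
LSB = 1.8 / 2^14 = 1.8 / 16384 = 0.000109863 V = 109.86 µV.

109.86 µV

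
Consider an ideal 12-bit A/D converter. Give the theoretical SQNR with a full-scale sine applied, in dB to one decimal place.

74.0 dB

SNR ≈ 6.02·N + 1.76 dB = 6.02·12 + 1.76 = 74.00 dB.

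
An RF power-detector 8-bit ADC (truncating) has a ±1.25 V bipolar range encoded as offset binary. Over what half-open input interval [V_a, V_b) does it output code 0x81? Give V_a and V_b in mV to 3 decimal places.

LSB = 2.5/2^8 = 9.766 mV.
Code 0x81 = 129 decimal.
V_a = V_low + 129·LSB = 0.00976562 V; V_b = V_low + 130·LSB = 0.0195312 V.

[9.766 mV, 19.531 mV)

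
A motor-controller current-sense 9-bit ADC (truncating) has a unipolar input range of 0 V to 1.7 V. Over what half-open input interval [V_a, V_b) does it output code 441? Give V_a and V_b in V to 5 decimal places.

[1.46426 V, 1.46758 V)

LSB = 1.7/2^9 = 3.320 mV.
V_a = V_low + 441·LSB = 1.46426 V; V_b = V_low + 442·LSB = 1.46758 V.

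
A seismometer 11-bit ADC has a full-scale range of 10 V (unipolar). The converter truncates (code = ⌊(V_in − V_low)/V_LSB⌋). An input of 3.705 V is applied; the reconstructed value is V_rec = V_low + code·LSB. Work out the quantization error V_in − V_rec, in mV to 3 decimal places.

LSB = 10/2^11 = 4.883 mV.
(3.705 − 0)/0.00488281 = 758.7840; ⌊·⌋ gives code 758.
Reconstructed: 3.7011719 V.
Difference: 0.00382812 V → 3.828 mV.

3.828 mV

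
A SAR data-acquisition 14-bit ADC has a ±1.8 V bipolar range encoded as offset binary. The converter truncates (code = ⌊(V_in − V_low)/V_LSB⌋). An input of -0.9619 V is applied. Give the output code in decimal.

With 16384 levels over 3.6 V, one step is 219.73 µV.
(V_in − V_low)/LSB = (-0.9619 − (−1.8)) / 0.000219727 = 3814.286.
Floor → code 3814.

code 3814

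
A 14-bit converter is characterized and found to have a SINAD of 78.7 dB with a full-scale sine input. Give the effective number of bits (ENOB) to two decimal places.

ENOB = (SINAD − 1.76) / 6.02 = (78.7 − 1.76)/6.02 = 12.781.

12.78 bits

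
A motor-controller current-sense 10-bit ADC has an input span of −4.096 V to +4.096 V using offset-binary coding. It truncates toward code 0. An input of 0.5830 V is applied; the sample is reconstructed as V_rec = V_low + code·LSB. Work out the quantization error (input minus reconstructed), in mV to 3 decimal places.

7.000 mV

LSB = 8.192/2^10 = 8.000 mV.
(0.5830 − (−4.096))/0.008 = 584.8750; ⌊·⌋ gives code 584.
Code 584 maps back to (−4.096) + 584×0.008 V = 0.576 V.
Difference: 0.007 V → 7.000 mV.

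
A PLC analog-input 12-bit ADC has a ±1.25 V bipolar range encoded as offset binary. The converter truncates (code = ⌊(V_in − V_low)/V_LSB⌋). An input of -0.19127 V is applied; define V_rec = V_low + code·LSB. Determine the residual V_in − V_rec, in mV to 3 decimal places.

0.380 mV

One LSB is 2.5 V / 4096 = 0.610 mV.
(-0.19127 − (−1.25))/0.000610352 = 1734.6232; ⌊·⌋ gives code 1734.
V_rec = (−1.25) + 1734·0.000610352 = -0.19165039 V.
Error = -0.19127 − (−0.19165039) = 0.000380391 V = 0.380 mV.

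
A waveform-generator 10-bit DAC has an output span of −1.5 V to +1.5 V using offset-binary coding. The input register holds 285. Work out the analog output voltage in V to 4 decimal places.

LSB = 3 V / 2^10 = 2.930 mV.
V_out = (−1.5) + 285 × 0.00292969 V = -0.665039 V.

-0.6650 V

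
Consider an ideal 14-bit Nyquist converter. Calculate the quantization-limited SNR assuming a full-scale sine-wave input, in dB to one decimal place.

86.0 dB

SNR ≈ 6.02·N + 1.76 dB = 6.02·14 + 1.76 = 86.04 dB.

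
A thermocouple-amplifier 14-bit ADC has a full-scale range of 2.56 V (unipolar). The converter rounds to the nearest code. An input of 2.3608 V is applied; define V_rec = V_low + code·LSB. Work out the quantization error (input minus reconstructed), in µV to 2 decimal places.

18.75 µV

Step size: 2.56 V ÷ 2^14 = 156.25 µV.
Scaled input = 15109.1200 LSBs, so code = 15109.
Code 15109 maps back to 0 + 15109×0.00015625 V = 2.3607813 V.
V_in − V_rec = 1.875e-05 V = 18.75 µV.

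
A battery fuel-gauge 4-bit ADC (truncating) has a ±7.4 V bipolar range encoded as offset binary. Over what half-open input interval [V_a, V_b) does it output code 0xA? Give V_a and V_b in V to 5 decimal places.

LSB = 14.8/2^4 = 0.9250 V.
Code 0xA = 10 decimal.
V_a = V_low + 10·LSB = 1.85 V; V_b = V_low + 11·LSB = 2.775 V.

[1.85000 V, 2.77500 V)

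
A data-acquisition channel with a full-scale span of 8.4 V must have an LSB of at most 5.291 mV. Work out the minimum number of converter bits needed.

11 bits

Number of steps required ≥ 8.4 V / 5.291 mV = 1587.60.
Need 2^N ≥ 1587.60; 2^10 = 1024, 2^11 = 2048.
Minimum N = 11.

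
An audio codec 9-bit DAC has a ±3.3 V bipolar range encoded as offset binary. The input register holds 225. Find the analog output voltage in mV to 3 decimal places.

LSB = 6.6 V / 2^9 = 12.891 mV.
V_out = (−3.3) + 225 × 0.0128906 V = -0.399609 V.
= -399.609 mV.

-399.609 mV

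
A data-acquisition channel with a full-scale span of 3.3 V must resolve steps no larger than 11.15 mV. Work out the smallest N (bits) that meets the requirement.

Number of steps required ≥ 3.3 V / 11.15 mV = 295.96.
Need 2^N ≥ 295.96; 2^8 = 256, 2^9 = 512.
Minimum N = 9.

9 bits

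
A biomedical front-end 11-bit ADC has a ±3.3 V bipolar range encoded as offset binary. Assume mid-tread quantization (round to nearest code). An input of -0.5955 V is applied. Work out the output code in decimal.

Full-scale span = 6.6 V; LSB = 6.6/2^11 = 3.223 mV.
(V_in − V_low)/LSB = (-0.5955 − (−3.3)) / 0.00322266 = 839.215.
Round → code 839.

code 839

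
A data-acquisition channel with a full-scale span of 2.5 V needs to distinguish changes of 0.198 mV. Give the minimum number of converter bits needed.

Number of steps required ≥ 2.5 V / 0.198 mV = 12626.26.
Need 2^N ≥ 12626.26; 2^13 = 8192, 2^14 = 16384.
Minimum N = 14.

14 bits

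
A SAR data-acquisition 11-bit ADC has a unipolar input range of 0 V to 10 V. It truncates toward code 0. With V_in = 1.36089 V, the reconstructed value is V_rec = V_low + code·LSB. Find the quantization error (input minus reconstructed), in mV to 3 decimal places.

3.468 mV

LSB = 10/2^11 = 4.883 mV.
(V_in − V_low)/LSB = (1.36089 − 0)/0.00488281 = 278.7103 → code 278 (floor).
Code 278 maps back to 0 + 278×0.00488281 V = 1.3574219 V.
Difference: 0.00346812 V → 3.468 mV.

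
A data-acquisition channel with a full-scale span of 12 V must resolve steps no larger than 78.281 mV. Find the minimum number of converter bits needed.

8 bits

Number of steps required ≥ 12 V / 78.281 mV = 153.29.
Need 2^N ≥ 153.29; 2^7 = 128, 2^8 = 256.
Minimum N = 8.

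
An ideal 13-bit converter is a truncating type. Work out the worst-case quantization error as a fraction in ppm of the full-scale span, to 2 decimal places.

Truncating → worst-case error = 1 LSB = V_FS/2^13, so 1e+06/8192 = 122.07 ppm of full scale.

122.07 ppm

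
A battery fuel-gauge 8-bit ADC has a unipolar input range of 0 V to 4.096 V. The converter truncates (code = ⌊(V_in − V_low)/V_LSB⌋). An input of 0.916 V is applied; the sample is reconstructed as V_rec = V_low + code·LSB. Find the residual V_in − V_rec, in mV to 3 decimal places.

4.000 mV

One LSB is 4.096 V / 256 = 16.000 mV.
(V_in − V_low)/LSB = (0.916 − 0)/0.016 = 57.2500 → code 57 (floor).
V_rec = 0 + 57·0.016 = 0.912 V.
Difference: 0.004 V → 4.000 mV.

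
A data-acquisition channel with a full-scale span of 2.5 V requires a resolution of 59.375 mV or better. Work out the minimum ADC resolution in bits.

Number of steps required ≥ 2.5 V / 59.375 mV = 42.11.
Need 2^N ≥ 42.11; 2^5 = 32, 2^6 = 64.
Minimum N = 6.

6 bits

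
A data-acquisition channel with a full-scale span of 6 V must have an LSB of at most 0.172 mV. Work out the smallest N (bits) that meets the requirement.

Number of steps required ≥ 6 V / 0.172 mV = 34883.72.
Need 2^N ≥ 34883.72; 2^15 = 32768, 2^16 = 65536.
Minimum N = 16.

16 bits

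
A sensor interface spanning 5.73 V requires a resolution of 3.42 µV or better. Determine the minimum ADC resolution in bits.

Number of steps required ≥ 5.73 V / 3.42 µV = 1675438.60.
Need 2^N ≥ 1675438.60; 2^20 = 1048576, 2^21 = 2097152.
Minimum N = 21.

21 bits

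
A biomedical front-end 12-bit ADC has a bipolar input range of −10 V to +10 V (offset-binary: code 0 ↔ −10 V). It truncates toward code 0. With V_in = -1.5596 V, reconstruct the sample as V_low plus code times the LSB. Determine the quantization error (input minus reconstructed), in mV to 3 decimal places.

2.900 mV

Step size: 20 V ÷ 2^12 = 4.883 mV.
(V_in − V_low)/LSB = (-1.5596 − (−10))/0.00488281 = 1728.5939 → code 1728 (floor).
Code 1728 maps back to (−10) + 1728×0.00488281 V = -1.5625 V.
Error = -1.5596 − (−1.5625) = 0.0029 V = 2.900 mV.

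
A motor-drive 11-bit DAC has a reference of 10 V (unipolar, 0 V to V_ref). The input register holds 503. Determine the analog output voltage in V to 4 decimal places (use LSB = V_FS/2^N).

2.4561 V

LSB = 10 V / 2^11 = 4.883 mV.
V_out = 0 + 503 × 0.00488281 V = 2.45605 V.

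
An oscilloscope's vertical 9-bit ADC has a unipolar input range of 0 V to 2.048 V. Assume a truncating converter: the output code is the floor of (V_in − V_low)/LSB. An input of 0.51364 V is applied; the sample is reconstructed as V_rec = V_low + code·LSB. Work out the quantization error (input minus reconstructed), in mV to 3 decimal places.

LSB = 2.048/2^9 = 4.000 mV.
(0.51364 − 0)/0.004 = 128.4100; ⌊·⌋ gives code 128.
V_rec = 0 + 128·0.004 = 0.512 V.
V_in − V_rec = 0.00164 V = 1.640 mV.

1.640 mV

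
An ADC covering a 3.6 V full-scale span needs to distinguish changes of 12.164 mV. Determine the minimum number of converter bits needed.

Number of steps required ≥ 3.6 V / 12.164 mV = 295.96.
Need 2^N ≥ 295.96; 2^8 = 256, 2^9 = 512.
Minimum N = 9.

9 bits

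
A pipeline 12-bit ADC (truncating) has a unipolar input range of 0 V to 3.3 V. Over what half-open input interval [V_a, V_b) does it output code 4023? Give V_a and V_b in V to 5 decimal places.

LSB = 3.3/2^12 = 0.806 mV.
V_a = V_low + 4023·LSB = 3.24119 V; V_b = V_low + 4024·LSB = 3.24199 V.

[3.24119 V, 3.24199 V)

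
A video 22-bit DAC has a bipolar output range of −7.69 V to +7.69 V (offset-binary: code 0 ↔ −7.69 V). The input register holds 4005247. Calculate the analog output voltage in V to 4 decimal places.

6.9968 V

LSB = 15.38 V / 2^22 = 3.67 µV.
V_out = (−7.69) + 4005247 × 3.66688e-06 V = 6.99675 V.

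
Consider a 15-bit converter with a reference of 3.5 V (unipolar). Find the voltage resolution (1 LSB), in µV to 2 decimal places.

Full-scale span = 3.5 V.
LSB = 3.5 / 2^15 = 3.5 / 32768 = 0.000106812 V = 106.81 µV.

106.81 µV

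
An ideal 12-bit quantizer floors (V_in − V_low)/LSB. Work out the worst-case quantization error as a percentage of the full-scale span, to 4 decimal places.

Truncating → worst-case error = 1 LSB = V_FS/2^12, so 100/4096 = 0.0244141 % of full scale.

0.0244 %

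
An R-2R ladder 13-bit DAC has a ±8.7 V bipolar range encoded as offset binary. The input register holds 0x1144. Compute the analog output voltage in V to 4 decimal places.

0.6882 V

LSB = 17.4 V / 2^13 = 2.124 mV.
Code 0x1144 = 4420 decimal.
V_out = (−8.7) + 4420 × 0.00212402 V = 0.688184 V.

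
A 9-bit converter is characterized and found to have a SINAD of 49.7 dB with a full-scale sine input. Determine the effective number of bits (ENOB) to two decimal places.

ENOB = (SINAD − 1.76) / 6.02 = (49.7 − 1.76)/6.02 = 7.963.

7.96 bits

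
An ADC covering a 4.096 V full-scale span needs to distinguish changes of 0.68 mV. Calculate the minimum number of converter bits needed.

13 bits

Number of steps required ≥ 4.096 V / 0.68 mV = 6023.53.
Need 2^N ≥ 6023.53; 2^12 = 4096, 2^13 = 8192.
Minimum N = 13.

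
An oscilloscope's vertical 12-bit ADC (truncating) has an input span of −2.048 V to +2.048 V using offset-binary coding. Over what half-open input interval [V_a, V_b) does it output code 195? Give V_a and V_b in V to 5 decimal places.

[-1.85300 V, -1.85200 V)

LSB = 4.096/2^12 = 1.000 mV.
V_a = V_low + 195·LSB = -1.853 V; V_b = V_low + 196·LSB = -1.852 V.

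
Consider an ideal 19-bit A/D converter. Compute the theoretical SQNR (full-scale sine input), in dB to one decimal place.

SNR ≈ 6.02·N + 1.76 dB = 6.02·19 + 1.76 = 116.14 dB.

116.1 dB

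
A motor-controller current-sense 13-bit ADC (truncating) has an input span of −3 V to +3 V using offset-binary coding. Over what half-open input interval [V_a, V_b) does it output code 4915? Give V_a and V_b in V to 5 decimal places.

LSB = 6/2^13 = 0.732 mV.
V_a = V_low + 4915·LSB = 0.599854 V; V_b = V_low + 4916·LSB = 0.600586 V.

[0.59985 V, 0.60059 V)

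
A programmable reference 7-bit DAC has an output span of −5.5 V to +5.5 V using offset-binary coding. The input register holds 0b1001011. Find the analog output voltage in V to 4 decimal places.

LSB = 11 V / 2^7 = 85.938 mV.
Code 0b1001011 = 75 decimal.
V_out = (−5.5) + 75 × 0.0859375 V = 0.945312 V.

0.9453 V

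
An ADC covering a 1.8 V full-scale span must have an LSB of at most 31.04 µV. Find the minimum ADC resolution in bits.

Number of steps required ≥ 1.8 V / 31.04 µV = 57989.69.
Need 2^N ≥ 57989.69; 2^15 = 32768, 2^16 = 65536.
Minimum N = 16.

16 bits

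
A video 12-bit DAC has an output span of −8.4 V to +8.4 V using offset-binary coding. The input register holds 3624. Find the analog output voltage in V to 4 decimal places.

LSB = 16.8 V / 2^12 = 4.102 mV.
V_out = (−8.4) + 3624 × 0.00410156 V = 6.46406 V.

6.4641 V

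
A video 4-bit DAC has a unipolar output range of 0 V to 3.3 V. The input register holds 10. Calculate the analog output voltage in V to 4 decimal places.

LSB = 3.3 V / 2^4 = 206.250 mV.
V_out = 0 + 10 × 0.20625 V = 2.0625 V.

2.0625 V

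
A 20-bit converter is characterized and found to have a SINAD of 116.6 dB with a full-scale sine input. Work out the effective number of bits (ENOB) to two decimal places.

19.08 bits

ENOB = (SINAD − 1.76) / 6.02 = (116.6 − 1.76)/6.02 = 19.076.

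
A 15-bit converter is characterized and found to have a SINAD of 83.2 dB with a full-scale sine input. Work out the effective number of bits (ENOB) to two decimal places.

ENOB = (SINAD − 1.76) / 6.02 = (83.2 − 1.76)/6.02 = 13.528.

13.53 bits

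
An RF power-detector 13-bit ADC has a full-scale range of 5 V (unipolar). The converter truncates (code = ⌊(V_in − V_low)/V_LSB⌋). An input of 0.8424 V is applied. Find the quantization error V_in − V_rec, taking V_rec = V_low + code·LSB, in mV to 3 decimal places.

0.115 mV

LSB = 5/2^13 = 0.610 mV.
(0.8424 − 0)/0.000610352 = 1380.1882; ⌊·⌋ gives code 1380.
Code 1380 maps back to 0 + 1380×0.000610352 V = 0.84228516 V.
Difference: 0.000114844 V → 0.115 mV.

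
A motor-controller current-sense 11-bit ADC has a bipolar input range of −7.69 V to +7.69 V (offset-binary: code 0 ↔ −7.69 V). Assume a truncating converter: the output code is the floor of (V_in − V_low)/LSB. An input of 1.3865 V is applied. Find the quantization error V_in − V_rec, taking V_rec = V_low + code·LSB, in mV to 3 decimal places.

Step size: 15.38 V ÷ 2^11 = 7.510 mV.
(1.3865 − (−7.69))/0.00750977 = 1208.6263; ⌊·⌋ gives code 1208.
V_rec = (−7.69) + 1208·0.00750977 = 1.3817969 V.
Difference: 0.00470312 V → 4.703 mV.

4.703 mV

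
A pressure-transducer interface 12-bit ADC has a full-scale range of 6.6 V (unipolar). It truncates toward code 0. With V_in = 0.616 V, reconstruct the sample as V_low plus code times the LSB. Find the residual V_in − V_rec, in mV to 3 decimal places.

Step size: 6.6 V ÷ 2^12 = 1.611 mV.
(V_in − V_low)/LSB = (0.616 − 0)/0.00161133 = 382.2933 → code 382 (floor).
V_rec = 0 + 382·0.00161133 = 0.61552734 V.
Difference: 0.000472656 V → 0.473 mV.

0.473 mV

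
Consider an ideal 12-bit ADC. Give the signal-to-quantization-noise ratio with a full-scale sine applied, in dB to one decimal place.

74.0 dB

SNR ≈ 6.02·N + 1.76 dB = 6.02·12 + 1.76 = 74.00 dB.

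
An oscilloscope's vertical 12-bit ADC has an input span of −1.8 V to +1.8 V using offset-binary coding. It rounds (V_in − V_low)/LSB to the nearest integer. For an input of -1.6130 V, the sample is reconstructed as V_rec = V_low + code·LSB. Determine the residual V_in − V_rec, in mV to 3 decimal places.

-0.207 mV

Step size: 3.6 V ÷ 2^12 = 0.879 mV.
(-1.6130 − (−1.8))/0.000878906 = 212.7644; round gives code 213.
V_rec = (−1.8) + 213·0.000878906 = -1.612793 V.
Difference: -0.000207031 V → -0.207 mV.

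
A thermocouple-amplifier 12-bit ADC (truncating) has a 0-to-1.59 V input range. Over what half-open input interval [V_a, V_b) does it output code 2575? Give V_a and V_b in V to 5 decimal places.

LSB = 1.59/2^12 = 388.18 µV.
V_a = V_low + 2575·LSB = 0.999573 V; V_b = V_low + 2576·LSB = 0.999961 V.

[0.99957 V, 0.99996 V)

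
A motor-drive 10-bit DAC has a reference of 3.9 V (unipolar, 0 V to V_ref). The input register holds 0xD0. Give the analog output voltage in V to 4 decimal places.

LSB = 3.9 V / 2^10 = 3.809 mV.
Code 0xD0 = 208 decimal.
V_out = 0 + 208 × 0.00380859 V = 0.792188 V.

0.7922 V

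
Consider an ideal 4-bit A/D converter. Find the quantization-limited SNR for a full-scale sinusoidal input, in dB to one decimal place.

25.8 dB

SNR ≈ 6.02·N + 1.76 dB = 6.02·4 + 1.76 = 25.84 dB.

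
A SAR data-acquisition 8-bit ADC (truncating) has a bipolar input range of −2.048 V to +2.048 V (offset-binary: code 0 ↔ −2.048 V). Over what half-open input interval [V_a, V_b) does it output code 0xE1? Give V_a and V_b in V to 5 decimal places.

[1.55200 V, 1.56800 V)

LSB = 4.096/2^8 = 16.000 mV.
Code 0xE1 = 225 decimal.
V_a = V_low + 225·LSB = 1.552 V; V_b = V_low + 226·LSB = 1.568 V.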